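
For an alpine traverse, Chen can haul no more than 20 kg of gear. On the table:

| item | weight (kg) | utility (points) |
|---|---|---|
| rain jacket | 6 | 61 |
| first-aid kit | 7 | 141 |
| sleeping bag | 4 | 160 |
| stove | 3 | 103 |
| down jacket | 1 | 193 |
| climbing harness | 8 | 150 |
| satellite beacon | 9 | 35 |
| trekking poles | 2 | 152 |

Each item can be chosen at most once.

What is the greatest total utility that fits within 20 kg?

Greedy by ratio would take first-aid kit + sleeping bag + stove + down jacket + trekking poles: 17 kg used, total 749.
Dropping first-aid kit frees 7 kg; slotting in climbing harness (8 kg) lifts the total to 758 at 18 kg.

758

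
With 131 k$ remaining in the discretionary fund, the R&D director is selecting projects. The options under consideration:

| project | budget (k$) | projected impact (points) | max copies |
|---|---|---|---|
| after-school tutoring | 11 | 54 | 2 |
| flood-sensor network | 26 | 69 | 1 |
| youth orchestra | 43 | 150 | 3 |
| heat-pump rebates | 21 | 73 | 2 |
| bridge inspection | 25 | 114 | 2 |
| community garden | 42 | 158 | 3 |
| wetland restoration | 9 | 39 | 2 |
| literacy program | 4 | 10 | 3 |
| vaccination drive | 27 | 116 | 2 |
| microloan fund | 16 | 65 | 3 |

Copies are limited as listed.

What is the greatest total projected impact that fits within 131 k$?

582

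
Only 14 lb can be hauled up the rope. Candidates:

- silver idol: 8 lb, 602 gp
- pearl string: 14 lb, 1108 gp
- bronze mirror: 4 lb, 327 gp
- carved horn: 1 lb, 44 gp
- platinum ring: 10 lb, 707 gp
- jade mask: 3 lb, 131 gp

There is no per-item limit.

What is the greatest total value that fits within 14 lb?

By value per lb: bronze mirror 81.75, pearl string 79.14, silver idol 75.25 lead.
A density-first pass picks 3×bronze mirror + 2×carved horn — 1069 at 14 lb.
Dropping 3×bronze mirror and 2×carved horn frees 14 lb; slotting in pearl string (14 lb) lifts the total to 1108 at 14 lb.

1108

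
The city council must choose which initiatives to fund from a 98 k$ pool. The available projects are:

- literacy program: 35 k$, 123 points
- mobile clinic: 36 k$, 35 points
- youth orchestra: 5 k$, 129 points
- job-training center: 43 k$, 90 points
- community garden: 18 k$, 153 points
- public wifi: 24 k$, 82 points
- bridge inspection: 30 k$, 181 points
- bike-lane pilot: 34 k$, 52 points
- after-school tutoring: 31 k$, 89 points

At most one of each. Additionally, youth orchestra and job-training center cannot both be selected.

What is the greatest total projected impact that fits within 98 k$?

586

Best packing: literacy program + youth orchestra + community garden + bridge inspection — 88 k$, 586 total.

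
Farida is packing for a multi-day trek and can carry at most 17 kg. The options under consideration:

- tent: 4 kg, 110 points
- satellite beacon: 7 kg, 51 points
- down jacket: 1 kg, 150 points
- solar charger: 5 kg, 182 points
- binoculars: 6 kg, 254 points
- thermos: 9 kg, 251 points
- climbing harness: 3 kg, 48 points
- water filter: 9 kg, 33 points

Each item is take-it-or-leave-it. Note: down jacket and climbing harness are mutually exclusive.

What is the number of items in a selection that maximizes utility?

The maximum utility within 17 kg is 696.
tent + down jacket + solar charger + binoculars hits 696 at 16 kg.
Any selection reaching 696 contains exactly 4 items.

4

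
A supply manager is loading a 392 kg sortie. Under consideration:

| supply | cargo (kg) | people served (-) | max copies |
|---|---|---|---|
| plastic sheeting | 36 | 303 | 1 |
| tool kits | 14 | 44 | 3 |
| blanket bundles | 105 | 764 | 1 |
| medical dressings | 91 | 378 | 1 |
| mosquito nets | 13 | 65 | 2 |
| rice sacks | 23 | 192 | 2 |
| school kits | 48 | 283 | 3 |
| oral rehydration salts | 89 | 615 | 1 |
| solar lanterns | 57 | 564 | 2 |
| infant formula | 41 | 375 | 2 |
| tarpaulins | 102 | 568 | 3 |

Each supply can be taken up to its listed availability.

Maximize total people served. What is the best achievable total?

3329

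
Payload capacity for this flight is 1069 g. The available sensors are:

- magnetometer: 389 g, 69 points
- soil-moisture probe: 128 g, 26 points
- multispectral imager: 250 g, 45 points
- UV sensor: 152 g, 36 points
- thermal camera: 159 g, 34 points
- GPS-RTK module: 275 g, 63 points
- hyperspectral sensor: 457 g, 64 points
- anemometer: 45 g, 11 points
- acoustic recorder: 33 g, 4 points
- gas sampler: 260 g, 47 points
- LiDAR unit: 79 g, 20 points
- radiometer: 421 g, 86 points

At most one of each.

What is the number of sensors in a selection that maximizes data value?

5

Best achievable data value is 231.
One optimal bundle: soil-moisture probe + UV sensor + GPS-RTK module + LiDAR unit + radiometer (1055 g).
Every optimal selection uses 5 sensors.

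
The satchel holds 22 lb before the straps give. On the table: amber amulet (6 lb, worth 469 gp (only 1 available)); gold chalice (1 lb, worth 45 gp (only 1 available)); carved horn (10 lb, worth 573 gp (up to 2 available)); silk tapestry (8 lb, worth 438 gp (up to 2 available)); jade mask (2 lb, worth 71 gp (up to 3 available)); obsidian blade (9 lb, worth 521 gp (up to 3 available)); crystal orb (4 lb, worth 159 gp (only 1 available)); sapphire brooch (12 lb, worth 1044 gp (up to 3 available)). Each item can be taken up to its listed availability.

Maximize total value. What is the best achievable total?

Greedy by ratio would take amber amulet + gold chalice + jade mask + sapphire brooch: 21 lb used, total 1629.
Dropping gold chalice and jade mask frees 3 lb; slotting in crystal orb (4 lb) lifts the total to 1672 at 22 lb.
That's the maximum — no swap from here does better than 1672.

1672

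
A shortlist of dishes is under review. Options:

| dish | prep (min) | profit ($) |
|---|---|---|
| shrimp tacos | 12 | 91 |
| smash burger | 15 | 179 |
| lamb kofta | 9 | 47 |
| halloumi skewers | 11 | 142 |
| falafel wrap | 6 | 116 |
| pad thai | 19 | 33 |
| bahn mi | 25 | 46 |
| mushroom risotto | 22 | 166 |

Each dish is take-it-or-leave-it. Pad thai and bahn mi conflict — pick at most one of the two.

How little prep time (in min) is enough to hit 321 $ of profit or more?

Need the lightest bundle worth ≥ 321.
smash burger + halloumi skewers: 321 profit at 26 min.
Any bundle with less than 26 min falls short of 321.

26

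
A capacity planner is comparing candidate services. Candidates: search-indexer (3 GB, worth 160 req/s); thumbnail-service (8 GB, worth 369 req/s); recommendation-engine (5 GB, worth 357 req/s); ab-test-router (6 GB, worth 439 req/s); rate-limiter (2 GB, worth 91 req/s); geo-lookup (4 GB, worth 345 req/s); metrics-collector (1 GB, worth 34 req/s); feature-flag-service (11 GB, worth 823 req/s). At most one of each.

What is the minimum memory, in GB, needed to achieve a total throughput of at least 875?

12

Need the lightest bundle worth ≥ 875.
ab-test-router + rate-limiter + geo-lookup reaches 875 using 12 GB.
No combination under 12 GB hits 875.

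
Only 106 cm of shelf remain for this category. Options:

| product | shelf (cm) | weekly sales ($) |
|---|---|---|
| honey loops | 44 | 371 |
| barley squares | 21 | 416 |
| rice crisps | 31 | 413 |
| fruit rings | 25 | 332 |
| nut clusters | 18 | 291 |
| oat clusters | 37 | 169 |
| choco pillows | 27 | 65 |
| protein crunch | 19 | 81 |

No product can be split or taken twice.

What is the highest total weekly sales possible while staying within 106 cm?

Best packing: barley squares + rice crisps + fruit rings + nut clusters — 95 cm, 1452 total.
An exhaustive check of the 256 subsets confirms 1452.

1452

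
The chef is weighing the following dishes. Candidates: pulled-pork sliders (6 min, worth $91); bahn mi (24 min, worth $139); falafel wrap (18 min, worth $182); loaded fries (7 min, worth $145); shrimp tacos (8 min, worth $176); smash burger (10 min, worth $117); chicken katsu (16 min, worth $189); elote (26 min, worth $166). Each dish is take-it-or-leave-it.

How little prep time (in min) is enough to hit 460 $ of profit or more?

Minimise min subject to total profit ≥ 460.
pulled-pork sliders + loaded fries + shrimp tacos + smash burger reaches 529 using 31 min.
Below 31 min the best achievable stays under 460.

31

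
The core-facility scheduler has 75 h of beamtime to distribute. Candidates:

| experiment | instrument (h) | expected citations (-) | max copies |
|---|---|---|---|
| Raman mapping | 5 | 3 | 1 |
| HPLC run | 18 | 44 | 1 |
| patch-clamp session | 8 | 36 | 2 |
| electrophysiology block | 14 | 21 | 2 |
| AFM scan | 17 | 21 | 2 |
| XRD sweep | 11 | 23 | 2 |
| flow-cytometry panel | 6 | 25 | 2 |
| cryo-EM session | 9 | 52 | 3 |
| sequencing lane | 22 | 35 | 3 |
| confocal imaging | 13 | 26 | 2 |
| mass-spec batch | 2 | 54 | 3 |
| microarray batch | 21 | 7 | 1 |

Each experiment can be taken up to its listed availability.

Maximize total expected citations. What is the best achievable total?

Density check — mass-spec batch 27.00, cryo-EM session 5.78, patch-clamp session 4.50 are the best per h.
A density-first pass picks 2×patch-clamp session + XRD sweep + 2×flow-cytometry panel + 3×cryo-EM session + 3×mass-spec batch — 463 at 72 h.
Dropping XRD sweep frees 11 h; slotting in confocal imaging (13 h) lifts the total to 466 at 74 h.
No other feasible combination exceeds 466.

466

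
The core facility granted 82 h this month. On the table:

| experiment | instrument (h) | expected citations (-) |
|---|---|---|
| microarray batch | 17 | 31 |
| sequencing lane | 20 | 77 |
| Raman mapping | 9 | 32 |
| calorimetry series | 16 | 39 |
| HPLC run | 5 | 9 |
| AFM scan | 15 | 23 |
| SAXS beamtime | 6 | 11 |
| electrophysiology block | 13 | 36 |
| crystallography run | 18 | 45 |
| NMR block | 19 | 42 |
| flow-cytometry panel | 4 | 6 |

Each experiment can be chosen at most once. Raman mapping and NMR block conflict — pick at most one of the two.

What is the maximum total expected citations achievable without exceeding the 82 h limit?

240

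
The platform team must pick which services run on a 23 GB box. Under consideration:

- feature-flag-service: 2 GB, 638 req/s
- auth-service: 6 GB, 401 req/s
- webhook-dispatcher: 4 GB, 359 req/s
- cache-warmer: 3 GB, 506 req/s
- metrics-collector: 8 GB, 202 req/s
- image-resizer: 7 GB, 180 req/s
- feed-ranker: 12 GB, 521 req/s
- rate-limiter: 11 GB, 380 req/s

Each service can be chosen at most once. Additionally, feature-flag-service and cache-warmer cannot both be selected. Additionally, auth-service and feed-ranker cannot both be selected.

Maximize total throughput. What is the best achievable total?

Density check — feature-flag-service 319.00, cache-warmer 168.67, webhook-dispatcher 89.75 are the best per GB.
Taking feature-flag-service + auth-service + webhook-dispatcher + rate-limiter: 23 GB used, 1778 in throughput.
An exhaustive check of the 256 subsets confirms 1778.

1778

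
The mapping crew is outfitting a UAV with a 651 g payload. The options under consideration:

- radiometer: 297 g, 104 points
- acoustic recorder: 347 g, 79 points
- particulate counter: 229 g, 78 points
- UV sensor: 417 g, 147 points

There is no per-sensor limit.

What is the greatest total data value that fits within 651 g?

225

Particulate counter + UV sensor uses 646 of the 651 g and totals 225.
Nothing else within 651 g beats 225.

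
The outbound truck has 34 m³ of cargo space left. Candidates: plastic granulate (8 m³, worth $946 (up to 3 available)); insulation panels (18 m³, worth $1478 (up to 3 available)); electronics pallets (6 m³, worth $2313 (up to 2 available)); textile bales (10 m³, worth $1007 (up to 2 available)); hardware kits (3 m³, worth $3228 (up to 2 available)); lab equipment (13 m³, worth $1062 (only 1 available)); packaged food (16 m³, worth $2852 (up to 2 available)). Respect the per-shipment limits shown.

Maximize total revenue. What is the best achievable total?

13934

Density check — hardware kits 1076.00, electronics pallets 385.50, packaged food 178.25 are the best per m³.
2×electronics pallets + 2×hardware kits + packaged food uses 34 of the 34 m³ and totals 13934.
Nothing else within 34 m³ beats 13934.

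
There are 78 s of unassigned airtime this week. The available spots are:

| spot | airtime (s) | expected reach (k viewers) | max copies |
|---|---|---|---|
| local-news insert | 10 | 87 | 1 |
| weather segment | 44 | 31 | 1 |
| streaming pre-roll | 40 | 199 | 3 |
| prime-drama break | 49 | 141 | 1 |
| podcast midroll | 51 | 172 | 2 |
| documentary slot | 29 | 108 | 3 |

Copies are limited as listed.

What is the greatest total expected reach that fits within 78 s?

307

Density check — local-news insert 8.70, streaming pre-roll 4.97, documentary slot 3.72, podcast midroll 3.37 are the best per s.
The ratio heuristic lands on local-news insert + streaming pre-roll (286) but leaves 28 s idle.
The 10 s tied up in local-news insert is better spent on documentary slot — total rises to 307 (69 s).
No other feasible combination exceeds 307.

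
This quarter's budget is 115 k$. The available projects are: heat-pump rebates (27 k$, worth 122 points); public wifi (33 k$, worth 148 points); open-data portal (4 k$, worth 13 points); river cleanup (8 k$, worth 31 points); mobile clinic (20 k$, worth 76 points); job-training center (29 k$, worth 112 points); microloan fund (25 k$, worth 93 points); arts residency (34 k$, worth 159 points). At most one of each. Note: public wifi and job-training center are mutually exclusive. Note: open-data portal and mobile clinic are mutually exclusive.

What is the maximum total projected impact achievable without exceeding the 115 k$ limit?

A density-first pass picks heat-pump rebates + public wifi + open-data portal + river cleanup + arts residency — 473 at 106 k$.
Dropping open-data portal and river cleanup frees 12 k$; slotting in mobile clinic (20 k$) lifts the total to 505 at 114 k$.
Nothing else feasible within 115 k$ beats 505.

505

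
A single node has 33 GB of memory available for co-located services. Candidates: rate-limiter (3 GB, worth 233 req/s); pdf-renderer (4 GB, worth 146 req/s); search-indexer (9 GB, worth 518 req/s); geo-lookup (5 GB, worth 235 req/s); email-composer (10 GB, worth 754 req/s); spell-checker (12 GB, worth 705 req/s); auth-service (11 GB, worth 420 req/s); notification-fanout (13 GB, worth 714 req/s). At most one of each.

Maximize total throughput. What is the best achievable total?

The ratio heuristic lands on rate-limiter + geo-lookup + email-composer + spell-checker (1927) but leaves 3 GB idle.
Using the slack differently, search-indexer + email-composer + notification-fanout comes to 1986 at 32 GB.
Nothing else within 33 GB beats 1986.

1986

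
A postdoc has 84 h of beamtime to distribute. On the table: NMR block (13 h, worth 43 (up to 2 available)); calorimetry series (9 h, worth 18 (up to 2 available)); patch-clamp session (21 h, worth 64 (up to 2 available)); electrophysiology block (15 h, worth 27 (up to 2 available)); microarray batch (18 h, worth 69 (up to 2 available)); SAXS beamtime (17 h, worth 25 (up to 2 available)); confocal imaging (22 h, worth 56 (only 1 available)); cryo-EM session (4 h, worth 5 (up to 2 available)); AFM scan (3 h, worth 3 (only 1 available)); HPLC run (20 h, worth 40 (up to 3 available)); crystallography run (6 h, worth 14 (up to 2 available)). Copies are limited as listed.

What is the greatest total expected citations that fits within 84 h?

288

Best packing: 2×NMR block + patch-clamp session + 2×microarray batch — 83 h, 288 total.
Every other selection either busts 84 h or exceeds an availability limit or fails to beat 288.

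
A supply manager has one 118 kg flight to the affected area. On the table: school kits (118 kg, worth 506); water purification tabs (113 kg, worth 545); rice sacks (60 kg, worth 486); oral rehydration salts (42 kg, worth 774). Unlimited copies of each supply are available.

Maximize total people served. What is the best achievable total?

Taking 2×oral rehydration salts: 84 kg used, 1548 in people served.
Every other selection either busts 118 kg or fails to beat 1548.

1548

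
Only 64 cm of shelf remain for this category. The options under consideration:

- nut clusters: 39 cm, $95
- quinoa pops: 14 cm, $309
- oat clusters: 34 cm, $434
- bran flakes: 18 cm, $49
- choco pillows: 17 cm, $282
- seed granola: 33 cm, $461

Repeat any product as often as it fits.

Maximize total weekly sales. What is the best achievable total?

Best packing: 4×quinoa pops — 56 cm, 1236 total.

1236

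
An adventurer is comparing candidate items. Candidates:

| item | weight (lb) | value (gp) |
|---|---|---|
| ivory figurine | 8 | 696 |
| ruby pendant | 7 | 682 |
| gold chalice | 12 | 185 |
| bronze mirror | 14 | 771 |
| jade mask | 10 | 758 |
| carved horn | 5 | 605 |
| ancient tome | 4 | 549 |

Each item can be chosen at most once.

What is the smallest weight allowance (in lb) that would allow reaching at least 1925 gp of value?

19

Look for the lowest-weight combination reaching 1925.
Taking ivory figurine + ruby pendant + ancient tome gives 1927 (≥ 1925) for 19 lb.
Any bundle with less than 19 lb falls short of 1925.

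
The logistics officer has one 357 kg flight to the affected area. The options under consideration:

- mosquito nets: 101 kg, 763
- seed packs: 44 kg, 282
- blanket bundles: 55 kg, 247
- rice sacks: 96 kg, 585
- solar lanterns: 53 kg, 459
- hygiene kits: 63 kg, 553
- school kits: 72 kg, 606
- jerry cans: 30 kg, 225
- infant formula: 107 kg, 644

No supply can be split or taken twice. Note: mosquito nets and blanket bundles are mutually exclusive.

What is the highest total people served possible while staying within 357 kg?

2663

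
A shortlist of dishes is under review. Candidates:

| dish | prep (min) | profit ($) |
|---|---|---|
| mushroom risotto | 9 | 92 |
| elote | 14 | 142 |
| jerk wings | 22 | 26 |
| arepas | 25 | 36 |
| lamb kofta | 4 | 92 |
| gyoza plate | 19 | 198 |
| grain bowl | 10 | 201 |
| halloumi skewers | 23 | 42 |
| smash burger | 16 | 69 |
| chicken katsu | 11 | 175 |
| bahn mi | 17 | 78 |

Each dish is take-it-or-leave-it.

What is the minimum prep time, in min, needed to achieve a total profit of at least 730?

53

Minimise min subject to total profit ≥ 730.
mushroom risotto + lamb kofta + gyoza plate + grain bowl + chicken katsu reaches 758 using 53 min.
Any bundle with less than 53 min falls short of 730.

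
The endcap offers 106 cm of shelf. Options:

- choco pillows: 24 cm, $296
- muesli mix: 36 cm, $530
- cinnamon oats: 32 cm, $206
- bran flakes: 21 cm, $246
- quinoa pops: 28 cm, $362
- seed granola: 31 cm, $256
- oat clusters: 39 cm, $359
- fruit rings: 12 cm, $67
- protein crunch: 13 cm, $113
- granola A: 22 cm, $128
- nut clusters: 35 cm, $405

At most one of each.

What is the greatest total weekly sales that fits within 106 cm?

Taking choco pillows + muesli mix + quinoa pops + protein crunch: 101 cm used, 1301 in weekly sales.

1301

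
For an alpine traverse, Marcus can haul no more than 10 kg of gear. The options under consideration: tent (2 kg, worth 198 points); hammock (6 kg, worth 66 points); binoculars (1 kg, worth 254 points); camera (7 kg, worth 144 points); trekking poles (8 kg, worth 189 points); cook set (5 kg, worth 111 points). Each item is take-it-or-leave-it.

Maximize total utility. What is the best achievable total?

596

Taking the top-ratio items first gives tent + binoculars + cook set for 563 (8 kg).
Replace cook set with camera: the trade gains 33 net, giving 596 at 10 kg.
Runner-up tent + binoculars + cook set tops out at 563.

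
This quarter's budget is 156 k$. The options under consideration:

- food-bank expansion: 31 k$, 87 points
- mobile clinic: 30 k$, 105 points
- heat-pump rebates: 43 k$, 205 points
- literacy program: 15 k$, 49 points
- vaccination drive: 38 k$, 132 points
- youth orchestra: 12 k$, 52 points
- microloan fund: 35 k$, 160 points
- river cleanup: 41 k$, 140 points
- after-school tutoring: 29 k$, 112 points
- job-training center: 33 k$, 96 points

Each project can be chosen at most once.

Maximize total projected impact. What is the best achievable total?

Best packing: mobile clinic + heat-pump rebates + youth orchestra + microloan fund + after-school tutoring — 149 k$, 634 total.
Runner-up mobile clinic + heat-pump rebates + literacy program + microloan fund + after-school tutoring tops out at 631.

634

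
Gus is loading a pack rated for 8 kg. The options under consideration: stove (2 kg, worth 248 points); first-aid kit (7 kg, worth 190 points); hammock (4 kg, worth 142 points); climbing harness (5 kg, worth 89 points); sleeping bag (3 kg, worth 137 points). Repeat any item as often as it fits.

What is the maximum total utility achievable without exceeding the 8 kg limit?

992

4×stove uses 8 of the 8 kg and totals 992.
That's the maximum — no swap from here does better than 992.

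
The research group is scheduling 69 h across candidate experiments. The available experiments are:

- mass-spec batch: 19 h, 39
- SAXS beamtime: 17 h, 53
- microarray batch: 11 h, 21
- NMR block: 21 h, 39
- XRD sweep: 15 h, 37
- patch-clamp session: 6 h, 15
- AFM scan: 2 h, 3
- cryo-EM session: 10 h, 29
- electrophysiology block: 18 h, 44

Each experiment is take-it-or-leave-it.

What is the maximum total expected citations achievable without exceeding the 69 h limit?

By expected citations per h: SAXS beamtime 3.12, cryo-EM session 2.90, patch-clamp session 2.50, XRD sweep 2.47 lead.
Taking SAXS beamtime + XRD sweep + patch-clamp session + AFM scan + cryo-EM session + electrophysiology block: 68 h used, 181 in expected citations.
Next best is SAXS beamtime + XRD sweep + patch-clamp session + cryo-EM session + electrophysiology block at 178 (66 h) — short by 3.

181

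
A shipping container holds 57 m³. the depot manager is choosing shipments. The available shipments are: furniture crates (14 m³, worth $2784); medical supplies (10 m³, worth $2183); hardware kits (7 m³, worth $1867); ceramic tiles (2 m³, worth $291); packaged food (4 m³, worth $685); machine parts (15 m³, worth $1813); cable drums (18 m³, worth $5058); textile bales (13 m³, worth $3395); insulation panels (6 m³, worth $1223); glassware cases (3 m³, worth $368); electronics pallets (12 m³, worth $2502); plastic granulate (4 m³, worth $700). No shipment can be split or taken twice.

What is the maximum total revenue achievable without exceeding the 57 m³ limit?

14094

Taking the top-ratio shipments first gives medical supplies + hardware kits + ceramic tiles + cable drums + textile bales + insulation panels for 14017 (56 m³).
The 2 m³ tied up in ceramic tiles is better spent on glassware cases — total rises to 14094 (57 m³).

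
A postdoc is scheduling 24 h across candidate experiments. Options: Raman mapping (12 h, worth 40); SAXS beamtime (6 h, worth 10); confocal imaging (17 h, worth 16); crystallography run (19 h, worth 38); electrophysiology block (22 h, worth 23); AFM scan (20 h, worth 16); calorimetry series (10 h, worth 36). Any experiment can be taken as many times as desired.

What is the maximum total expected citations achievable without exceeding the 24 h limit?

80

Greedy by ratio would take 2×calorimetry series: 20 h used, total 72.
Dropping 2×calorimetry series frees 20 h; slotting in 2×Raman mapping (24 h) lifts the total to 80 at 24 h.
That's the maximum — no swap from here does better than 80.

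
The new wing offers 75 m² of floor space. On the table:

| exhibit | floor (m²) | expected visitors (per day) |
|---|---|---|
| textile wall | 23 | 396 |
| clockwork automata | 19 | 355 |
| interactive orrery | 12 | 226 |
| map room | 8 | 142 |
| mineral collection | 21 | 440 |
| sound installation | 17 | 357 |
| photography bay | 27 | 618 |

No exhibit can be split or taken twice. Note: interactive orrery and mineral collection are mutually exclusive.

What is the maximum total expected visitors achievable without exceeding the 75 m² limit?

1557

Density check — photography bay 22.89, sound installation 21.00, mineral collection 20.95, interactive orrery 18.83 are the best per m².
Taking map room + mineral collection + sound installation + photography bay: 73 m² used, 1557 in expected visitors.
Every other selection either busts 75 m² or breaks a pairing rule or fails to beat 1557.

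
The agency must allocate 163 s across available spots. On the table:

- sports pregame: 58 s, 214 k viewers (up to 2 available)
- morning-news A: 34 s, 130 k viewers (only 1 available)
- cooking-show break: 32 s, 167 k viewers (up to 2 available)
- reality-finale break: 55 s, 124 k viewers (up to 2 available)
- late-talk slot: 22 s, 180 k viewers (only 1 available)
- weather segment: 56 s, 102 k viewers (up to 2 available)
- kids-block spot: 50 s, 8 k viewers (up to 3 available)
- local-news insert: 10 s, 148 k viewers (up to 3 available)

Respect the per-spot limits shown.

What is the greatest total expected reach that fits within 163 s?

1088

Morning-news A + 2×cooking-show break + late-talk slot + 3×local-news insert uses 150 of the 163 s and totals 1088.
No other feasible combination exceeds 1088.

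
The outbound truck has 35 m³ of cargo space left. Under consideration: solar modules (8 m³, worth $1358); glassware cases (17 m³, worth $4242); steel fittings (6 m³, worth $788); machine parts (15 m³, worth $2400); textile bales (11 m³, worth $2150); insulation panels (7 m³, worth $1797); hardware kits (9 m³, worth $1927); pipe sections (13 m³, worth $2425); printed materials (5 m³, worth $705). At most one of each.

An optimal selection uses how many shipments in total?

Optimal total is 8189.
For example glassware cases + textile bales + insulation panels achieves it, using 35 m³.
Every optimal selection uses 3 shipments.

3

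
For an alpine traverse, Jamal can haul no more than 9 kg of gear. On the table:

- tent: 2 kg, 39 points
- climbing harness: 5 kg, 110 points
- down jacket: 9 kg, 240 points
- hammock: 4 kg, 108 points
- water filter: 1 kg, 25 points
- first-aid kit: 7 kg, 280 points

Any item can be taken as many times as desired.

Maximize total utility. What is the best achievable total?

330

2×water filter + first-aid kit uses 9 of the 9 kg and totals 330.
No other feasible combination exceeds 330.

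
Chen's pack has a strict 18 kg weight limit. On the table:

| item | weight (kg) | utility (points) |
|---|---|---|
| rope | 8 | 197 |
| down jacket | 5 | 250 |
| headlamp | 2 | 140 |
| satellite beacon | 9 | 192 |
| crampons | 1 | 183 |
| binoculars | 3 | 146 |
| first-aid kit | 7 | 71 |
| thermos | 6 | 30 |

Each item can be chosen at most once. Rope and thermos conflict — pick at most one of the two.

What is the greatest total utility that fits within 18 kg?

Density check — crampons 183.00, headlamp 70.00, down jacket 50.00, binoculars 48.67 are the best per kg.
Taking down jacket + headlamp + crampons + binoculars + first-aid kit: 18 kg used, 790 in utility.
That's the maximum — no feasible swap from here does better than 790.

790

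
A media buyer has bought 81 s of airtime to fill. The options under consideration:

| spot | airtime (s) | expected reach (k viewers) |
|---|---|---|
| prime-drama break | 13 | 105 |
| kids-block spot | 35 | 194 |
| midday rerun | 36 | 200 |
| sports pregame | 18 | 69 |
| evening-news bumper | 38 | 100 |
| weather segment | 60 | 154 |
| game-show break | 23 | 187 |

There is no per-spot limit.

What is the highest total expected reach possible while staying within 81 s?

630

Density check — game-show break 8.13, prime-drama break 8.08, midday rerun 5.56 are the best per s.
Greedy by ratio would take 3×game-show break: 69 s used, total 561.
The 69 s tied up in 3×game-show break is better spent on 6×prime-drama break — total rises to 630 (78 s).
The spare 3 s is too small for any remaining spot, and no exchange beats 630.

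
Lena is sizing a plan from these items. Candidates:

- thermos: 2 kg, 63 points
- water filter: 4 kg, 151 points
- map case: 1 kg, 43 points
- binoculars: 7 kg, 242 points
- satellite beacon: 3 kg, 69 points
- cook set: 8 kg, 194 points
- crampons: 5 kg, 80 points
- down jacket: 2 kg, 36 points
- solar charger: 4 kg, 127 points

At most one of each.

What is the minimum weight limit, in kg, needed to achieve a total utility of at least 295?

Need the lightest bundle worth ≥ 295.
thermos + binoculars reaches 305 using 9 kg.
No combination under 9 kg hits 295.

9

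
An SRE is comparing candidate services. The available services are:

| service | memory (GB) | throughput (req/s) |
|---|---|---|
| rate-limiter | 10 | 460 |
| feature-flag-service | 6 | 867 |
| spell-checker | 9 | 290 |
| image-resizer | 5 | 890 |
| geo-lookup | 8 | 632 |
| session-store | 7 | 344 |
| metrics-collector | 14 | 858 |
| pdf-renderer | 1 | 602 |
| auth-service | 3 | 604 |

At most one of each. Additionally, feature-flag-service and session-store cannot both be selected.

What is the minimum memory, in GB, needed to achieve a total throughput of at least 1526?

9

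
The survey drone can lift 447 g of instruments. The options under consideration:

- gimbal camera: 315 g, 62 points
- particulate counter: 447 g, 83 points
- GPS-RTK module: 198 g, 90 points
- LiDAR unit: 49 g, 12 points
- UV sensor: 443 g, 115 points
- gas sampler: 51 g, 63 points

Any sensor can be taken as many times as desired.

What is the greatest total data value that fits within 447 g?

504

By data value per g: gas sampler 1.24, GPS-RTK module 0.45, UV sensor 0.26, LiDAR unit 0.24 lead.
Best packing: 8×gas sampler — 408 g, 504 total.
The spare 39 g is too small for any remaining sensor, and no exchange beats 504.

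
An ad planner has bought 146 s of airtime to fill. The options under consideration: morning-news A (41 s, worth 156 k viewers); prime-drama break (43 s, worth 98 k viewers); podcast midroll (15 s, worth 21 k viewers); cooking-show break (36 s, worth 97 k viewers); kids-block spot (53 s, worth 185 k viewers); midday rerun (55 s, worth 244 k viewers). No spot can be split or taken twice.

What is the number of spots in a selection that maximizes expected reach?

3

Optimal total is 526.
One optimal bundle: cooking-show break + kids-block spot + midday rerun (144 s).
Every optimal selection uses 3 spots.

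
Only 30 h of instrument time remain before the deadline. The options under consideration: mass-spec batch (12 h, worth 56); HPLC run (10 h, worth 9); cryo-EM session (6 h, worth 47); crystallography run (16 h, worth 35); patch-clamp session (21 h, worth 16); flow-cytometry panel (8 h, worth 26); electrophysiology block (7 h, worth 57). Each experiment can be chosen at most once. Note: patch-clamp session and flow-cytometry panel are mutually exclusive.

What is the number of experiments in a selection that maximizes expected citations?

3

Optimal total is 160.
For example mass-spec batch + cryo-EM session + electrophysiology block achieves it, using 25 h.
All optima have 3 experiments.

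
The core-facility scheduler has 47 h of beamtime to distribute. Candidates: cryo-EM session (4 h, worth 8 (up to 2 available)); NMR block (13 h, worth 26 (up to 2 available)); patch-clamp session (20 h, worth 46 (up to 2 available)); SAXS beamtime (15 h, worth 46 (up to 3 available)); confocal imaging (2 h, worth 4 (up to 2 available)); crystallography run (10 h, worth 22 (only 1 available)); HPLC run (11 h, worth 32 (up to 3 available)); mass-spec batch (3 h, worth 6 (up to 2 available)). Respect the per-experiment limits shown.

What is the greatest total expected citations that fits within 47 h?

Ranking by ratio (expected citations/h): SAXS beamtime 3.07, HPLC run 2.91, patch-clamp session 2.30, crystallography run 2.20.
3×SAXS beamtime + confocal imaging uses 47 of the 47 h and totals 142.

142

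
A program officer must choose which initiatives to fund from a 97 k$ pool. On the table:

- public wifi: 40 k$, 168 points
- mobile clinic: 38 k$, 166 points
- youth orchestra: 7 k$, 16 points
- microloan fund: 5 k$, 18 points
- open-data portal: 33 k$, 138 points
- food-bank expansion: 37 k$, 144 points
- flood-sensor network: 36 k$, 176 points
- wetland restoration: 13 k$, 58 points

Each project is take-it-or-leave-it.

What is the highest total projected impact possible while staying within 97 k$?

420

Filling by ratio: mobile clinic + microloan fund + flood-sensor network + wetland restoration for 418, with 5 k$ left unused.
Replace mobile clinic with public wifi: the trade gains 2 net, giving 420 at 94 k$.
The closest alternative, public wifi + youth orchestra + flood-sensor network + wetland restoration, reaches only 418.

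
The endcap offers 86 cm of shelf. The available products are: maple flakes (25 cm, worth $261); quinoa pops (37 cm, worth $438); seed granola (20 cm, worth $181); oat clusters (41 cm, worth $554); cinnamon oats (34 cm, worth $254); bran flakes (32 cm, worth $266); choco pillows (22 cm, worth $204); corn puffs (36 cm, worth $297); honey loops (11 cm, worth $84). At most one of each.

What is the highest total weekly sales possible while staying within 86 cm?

Filling by ratio: quinoa pops + oat clusters for 992, with 8 cm left unused.
The 37 cm tied up in quinoa pops is better spent on maple flakes + seed granola — total rises to 996 (86 cm).
That's the maximum — no swap from here does better than 996.

996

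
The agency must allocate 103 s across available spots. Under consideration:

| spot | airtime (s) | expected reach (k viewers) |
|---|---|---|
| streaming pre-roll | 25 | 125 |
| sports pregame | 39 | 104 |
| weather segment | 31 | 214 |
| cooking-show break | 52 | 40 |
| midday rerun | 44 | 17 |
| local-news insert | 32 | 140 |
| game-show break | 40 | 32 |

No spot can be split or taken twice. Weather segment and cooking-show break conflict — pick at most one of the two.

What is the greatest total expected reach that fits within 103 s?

479

By expected reach per s: weather segment 6.90, streaming pre-roll 5.00, local-news insert 4.38, sports pregame 2.67 lead.
Taking streaming pre-roll + weather segment + local-news insert: 88 s used, 479 in expected reach.
No other feasible combination exceeds 479.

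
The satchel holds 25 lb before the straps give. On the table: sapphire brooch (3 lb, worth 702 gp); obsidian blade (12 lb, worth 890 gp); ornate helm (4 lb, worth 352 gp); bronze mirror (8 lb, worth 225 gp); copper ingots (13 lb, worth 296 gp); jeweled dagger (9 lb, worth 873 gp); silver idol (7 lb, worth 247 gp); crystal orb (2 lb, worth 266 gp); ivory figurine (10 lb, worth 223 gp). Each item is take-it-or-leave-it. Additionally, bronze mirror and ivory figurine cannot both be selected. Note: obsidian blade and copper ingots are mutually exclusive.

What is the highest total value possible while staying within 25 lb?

2465

Greedy by ratio would take sapphire brooch + ornate helm + jeweled dagger + silver idol + crystal orb: 25 lb used, total 2440.
Replace ornate helm and silver idol and crystal orb with obsidian blade: the trade gains 25 net, giving 2465 at 24 lb.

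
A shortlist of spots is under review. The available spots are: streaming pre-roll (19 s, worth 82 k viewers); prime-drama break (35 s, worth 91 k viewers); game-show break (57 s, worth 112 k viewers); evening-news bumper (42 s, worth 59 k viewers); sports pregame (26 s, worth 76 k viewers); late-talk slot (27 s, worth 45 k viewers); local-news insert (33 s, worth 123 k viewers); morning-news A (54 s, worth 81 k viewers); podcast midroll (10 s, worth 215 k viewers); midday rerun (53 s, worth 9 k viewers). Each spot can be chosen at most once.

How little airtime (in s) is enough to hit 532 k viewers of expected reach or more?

115

Need the lightest bundle worth ≥ 532.
streaming pre-roll + sports pregame + late-talk slot + local-news insert + podcast midroll: 541 expected reach at 115 s.
Any bundle with less than 115 s falls short of 532.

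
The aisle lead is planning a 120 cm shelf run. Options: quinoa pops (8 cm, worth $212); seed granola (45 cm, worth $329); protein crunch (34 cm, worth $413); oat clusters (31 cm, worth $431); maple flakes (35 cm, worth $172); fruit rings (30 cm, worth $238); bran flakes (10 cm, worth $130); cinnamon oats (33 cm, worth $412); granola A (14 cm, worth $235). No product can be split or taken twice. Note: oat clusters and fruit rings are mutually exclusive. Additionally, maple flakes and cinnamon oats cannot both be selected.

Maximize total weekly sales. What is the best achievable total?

1703

A density-first pass picks quinoa pops + oat clusters + bran flakes + cinnamon oats + granola A — 1420 at 96 cm.
Replace bran flakes with protein crunch: the trade gains 283 net, giving 1703 at 120 cm.
That's the maximum — no feasible swap from here does better than 1703.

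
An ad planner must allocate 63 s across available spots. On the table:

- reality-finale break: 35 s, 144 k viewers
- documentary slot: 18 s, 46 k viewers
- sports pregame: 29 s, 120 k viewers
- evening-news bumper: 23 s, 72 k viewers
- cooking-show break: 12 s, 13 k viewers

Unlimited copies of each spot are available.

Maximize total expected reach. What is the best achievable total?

Ranking by ratio (expected reach/s): sports pregame 4.14, reality-finale break 4.11, evening-news bumper 3.13.
2×sports pregame uses 58 of the 63 s and totals 240.

240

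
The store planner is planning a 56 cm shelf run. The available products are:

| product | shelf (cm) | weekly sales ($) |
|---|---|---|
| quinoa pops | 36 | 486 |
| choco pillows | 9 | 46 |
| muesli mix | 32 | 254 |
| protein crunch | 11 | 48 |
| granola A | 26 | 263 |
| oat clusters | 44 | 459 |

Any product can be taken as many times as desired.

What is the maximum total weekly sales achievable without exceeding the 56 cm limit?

580

By weekly sales per cm: quinoa pops 13.50, oat clusters 10.43, granola A 10.12 lead.
Taking the top-ratio products first gives quinoa pops + 2×choco pillows for 578 (54 cm).
The 9 cm tied up in choco pillows is better spent on protein crunch — total rises to 580 (56 cm).
No other feasible combination exceeds 580.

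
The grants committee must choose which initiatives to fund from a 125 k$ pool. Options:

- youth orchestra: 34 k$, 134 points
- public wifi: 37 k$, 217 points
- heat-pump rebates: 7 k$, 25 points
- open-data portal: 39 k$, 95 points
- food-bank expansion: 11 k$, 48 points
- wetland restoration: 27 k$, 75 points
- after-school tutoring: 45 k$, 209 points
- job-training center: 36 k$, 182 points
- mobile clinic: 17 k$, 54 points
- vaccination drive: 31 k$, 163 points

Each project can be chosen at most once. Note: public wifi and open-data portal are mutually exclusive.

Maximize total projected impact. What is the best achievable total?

637

By projected impact per k$: public wifi 5.86, vaccination drive 5.26, job-training center 5.06 lead.
The ratio heuristic lands on public wifi + heat-pump rebates + food-bank expansion + job-training center + vaccination drive (635) but leaves 3 k$ idle.
Replace heat-pump rebates and job-training center with after-school tutoring: the trade gains 2 net, giving 637 at 124 k$.
Runner-up public wifi + heat-pump rebates + food-bank expansion + job-training center + vaccination drive tops out at 635.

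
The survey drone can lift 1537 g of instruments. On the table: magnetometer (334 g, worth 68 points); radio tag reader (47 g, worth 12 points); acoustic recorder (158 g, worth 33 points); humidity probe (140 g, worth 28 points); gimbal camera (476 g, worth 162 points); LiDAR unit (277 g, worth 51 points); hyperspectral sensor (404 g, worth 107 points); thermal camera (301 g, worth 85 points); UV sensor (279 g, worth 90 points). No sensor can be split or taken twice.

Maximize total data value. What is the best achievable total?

Radio tag reader + gimbal camera + hyperspectral sensor + thermal camera + UV sensor uses 1507 of the 1537 g and totals 456.
The closest alternative, gimbal camera + hyperspectral sensor + thermal camera + UV sensor, reaches only 444.

456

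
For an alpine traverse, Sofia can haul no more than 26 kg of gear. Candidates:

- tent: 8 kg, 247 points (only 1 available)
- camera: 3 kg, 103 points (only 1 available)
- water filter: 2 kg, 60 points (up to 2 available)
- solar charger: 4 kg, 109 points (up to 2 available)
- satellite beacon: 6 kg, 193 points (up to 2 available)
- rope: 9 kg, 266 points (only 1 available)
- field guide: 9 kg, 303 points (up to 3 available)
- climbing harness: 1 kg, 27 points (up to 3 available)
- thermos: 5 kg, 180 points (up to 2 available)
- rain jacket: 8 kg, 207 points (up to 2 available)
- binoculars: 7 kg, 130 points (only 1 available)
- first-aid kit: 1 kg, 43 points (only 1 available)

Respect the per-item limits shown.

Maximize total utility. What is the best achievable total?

899

Greedy by ratio would take camera + water filter + field guide + climbing harness + 2×thermos + first-aid kit: 26 kg used, total 896.
Dropping camera and water filter and climbing harness frees 6 kg; slotting in satellite beacon (6 kg) lifts the total to 899 at 26 kg.
Nothing else within 26 kg beats 899.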